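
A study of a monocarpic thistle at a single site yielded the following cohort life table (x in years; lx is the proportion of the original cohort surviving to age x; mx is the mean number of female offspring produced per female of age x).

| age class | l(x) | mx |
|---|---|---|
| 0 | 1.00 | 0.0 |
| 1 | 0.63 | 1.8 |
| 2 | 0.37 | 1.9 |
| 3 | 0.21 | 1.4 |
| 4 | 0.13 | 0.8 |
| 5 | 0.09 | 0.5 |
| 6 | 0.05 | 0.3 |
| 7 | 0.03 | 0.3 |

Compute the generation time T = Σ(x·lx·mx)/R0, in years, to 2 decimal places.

lx·mx: 0, 1.134, 0.703, 0.294, 0.104, 0.045, 0.015, 0.009 → R0 = 2.304
x·lx·mx: 0, 1.134, 1.406, 0.882, 0.416, 0.225, 0.09, 0.063 → Σ = 4.216
T = 4.216 / 2.304 = 1.829861… → 1.83

1.83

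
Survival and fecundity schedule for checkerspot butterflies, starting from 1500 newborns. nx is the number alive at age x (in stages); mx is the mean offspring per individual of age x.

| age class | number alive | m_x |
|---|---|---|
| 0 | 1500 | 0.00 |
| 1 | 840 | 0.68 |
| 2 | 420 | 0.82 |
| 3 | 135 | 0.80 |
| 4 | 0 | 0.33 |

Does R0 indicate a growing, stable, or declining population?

lx = nx/n0 = nx/1500: 1, 0.56, 0.28, 0.09, 0
R0 = Σ lx·mx = 0 + 0.3808 + 0.2296 + 0.072 + 0 = 0.6824
R0 < 1, so the population is declining.

declining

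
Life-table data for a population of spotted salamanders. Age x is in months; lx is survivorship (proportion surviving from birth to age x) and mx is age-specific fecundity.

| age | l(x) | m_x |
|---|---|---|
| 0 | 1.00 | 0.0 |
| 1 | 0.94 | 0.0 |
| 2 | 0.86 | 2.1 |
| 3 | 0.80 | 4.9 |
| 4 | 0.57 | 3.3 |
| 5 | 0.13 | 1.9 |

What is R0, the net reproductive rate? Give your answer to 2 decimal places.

lx·mx by age: 0, 0, 1.806, 3.92, 1.881, 0.247
R0 = Σ lx·mx = 7.854 → 7.85

7.85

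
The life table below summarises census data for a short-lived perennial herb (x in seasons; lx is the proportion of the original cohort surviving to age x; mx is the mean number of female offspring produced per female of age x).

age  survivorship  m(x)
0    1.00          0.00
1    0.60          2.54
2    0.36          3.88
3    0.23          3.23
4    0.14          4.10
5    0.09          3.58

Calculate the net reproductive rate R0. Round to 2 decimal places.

4.56

lx·mx by age: 0, 1.524, 1.3968, 0.7429, 0.574, 0.3222
R0 = Σ lx·mx = 4.5599 → 4.56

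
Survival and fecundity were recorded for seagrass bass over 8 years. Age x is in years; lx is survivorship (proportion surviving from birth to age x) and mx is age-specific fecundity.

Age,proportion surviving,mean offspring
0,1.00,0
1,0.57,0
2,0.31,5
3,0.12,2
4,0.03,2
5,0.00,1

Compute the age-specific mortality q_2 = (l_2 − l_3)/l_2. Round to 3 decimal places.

0.613

q_2 = (l_2 − l_3) / l_2 = (0.31 − 0.12) / 0.31
     = 0.19 / 0.31 = 0.612903… → 0.613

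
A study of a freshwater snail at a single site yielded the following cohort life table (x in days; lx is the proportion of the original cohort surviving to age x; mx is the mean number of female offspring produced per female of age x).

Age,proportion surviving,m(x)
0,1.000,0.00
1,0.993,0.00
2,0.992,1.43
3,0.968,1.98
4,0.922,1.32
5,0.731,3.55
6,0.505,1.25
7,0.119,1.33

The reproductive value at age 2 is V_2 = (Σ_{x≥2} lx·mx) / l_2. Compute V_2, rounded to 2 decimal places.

8.00

lx·mx for x ≥ 2: 1.41856, 1.91664, 1.21704, 2.59505, 0.63125, 0.15827 → sum = 7.93681
V_2 = 7.93681 / l_2 = 7.93681 / 0.992 = 8.000817… → 8.00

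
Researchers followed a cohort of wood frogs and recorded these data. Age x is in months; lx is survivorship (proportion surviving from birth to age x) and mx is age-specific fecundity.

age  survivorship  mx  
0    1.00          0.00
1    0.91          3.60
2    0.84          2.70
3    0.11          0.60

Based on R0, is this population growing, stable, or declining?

R0 = Σ lx·mx = 0 + 3.276 + 2.268 + 0.066 = 5.61
R0 > 1, so the population is growing.

growing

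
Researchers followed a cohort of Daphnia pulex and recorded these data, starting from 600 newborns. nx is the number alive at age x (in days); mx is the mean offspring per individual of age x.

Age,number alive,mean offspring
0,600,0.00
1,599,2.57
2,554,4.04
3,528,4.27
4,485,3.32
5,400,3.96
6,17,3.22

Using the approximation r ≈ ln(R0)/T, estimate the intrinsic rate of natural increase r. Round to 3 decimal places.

lx = nx/n0 = nx/600: 1, 0.99833…, 0.92333…, 0.88, 0.80833…, 0.66667…, 0.02833…
R0 = Σ lx·mx = 0 + 2.56572… + 3.73027… + 3.7576 + 2.68367… + 2.64… + 0.09123… = 15.468483…
Σ x·lx·mx = 45.781117…; T = 45.781117…/15.468483… = 2.95964…
r ≈ ln(R0)/T = ln(15.468483…)/2.95964… = 0.92538… → 0.925

0.925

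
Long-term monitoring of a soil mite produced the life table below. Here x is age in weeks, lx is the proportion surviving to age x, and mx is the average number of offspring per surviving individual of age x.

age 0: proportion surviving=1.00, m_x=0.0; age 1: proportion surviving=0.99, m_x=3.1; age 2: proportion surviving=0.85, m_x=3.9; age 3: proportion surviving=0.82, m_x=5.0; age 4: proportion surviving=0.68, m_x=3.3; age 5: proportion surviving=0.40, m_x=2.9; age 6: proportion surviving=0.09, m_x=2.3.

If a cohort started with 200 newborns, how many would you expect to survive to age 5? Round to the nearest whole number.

Expected survivors = N0 · l_5 = 200 × 0.40 = 80 → 80

80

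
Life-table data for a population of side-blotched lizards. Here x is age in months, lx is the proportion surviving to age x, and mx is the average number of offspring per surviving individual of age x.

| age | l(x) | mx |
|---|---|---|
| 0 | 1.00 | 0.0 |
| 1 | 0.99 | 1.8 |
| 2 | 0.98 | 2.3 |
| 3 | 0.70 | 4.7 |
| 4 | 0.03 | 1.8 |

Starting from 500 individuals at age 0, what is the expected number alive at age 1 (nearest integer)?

495

Expected survivors = N0 · l_1 = 500 × 0.99 = 495 → 495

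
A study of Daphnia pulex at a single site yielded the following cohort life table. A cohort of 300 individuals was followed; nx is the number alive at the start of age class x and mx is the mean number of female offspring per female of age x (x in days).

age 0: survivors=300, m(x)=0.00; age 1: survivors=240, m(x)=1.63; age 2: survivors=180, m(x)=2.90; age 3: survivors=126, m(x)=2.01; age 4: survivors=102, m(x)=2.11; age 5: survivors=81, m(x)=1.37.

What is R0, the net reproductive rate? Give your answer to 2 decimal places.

4.98

lx = nx/n0 = nx/300: 1, 0.8, 0.6, 0.42, 0.34, 0.27
lx·mx by age: 0, 1.304, 1.74, 0.8442, 0.7174, 0.3699
R0 = Σ lx·mx = 4.9755 → 4.98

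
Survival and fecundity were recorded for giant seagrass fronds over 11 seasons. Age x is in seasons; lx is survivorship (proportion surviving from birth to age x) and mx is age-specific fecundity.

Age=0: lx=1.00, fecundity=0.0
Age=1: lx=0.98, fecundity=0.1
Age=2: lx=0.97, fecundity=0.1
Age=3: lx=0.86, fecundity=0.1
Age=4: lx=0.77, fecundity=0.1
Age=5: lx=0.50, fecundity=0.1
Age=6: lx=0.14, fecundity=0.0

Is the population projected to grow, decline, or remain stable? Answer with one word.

declining

R0 = Σ lx·mx = 0 + 0.098 + 0.097 + 0.086 + 0.077 + 0.05 + 0 = 0.408
R0 < 1, so the population is declining.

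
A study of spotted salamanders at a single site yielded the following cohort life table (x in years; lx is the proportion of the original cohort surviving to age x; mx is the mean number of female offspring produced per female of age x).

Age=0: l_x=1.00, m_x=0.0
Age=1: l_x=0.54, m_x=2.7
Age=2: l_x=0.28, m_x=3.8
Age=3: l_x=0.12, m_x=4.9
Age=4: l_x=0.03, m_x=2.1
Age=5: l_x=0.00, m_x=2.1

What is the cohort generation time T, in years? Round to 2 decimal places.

lx·mx: 0, 1.458, 1.064, 0.588, 0.063, 0 → R0 = 3.173
x·lx·mx: 0, 1.458, 2.128, 1.764, 0.252, 0 → Σ = 5.602
T = 5.602 / 3.173 = 1.765522… → 1.77

1.77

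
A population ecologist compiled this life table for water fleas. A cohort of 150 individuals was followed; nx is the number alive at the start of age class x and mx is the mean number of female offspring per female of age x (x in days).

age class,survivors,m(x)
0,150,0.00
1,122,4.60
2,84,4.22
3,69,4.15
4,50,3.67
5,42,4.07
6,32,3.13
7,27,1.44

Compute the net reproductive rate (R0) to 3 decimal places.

lx = nx/n0 = nx/150: 1, 0.81333…, 0.56, 0.46, 0.33333…, 0.28, 0.21333…, 0.18
lx·mx by age: 0, 3.741333…, 2.3632, 1.909, 1.223333…, 1.1396, 0.667733…, 0.2592
R0 = Σ lx·mx = 11.3034… → 11.303

11.303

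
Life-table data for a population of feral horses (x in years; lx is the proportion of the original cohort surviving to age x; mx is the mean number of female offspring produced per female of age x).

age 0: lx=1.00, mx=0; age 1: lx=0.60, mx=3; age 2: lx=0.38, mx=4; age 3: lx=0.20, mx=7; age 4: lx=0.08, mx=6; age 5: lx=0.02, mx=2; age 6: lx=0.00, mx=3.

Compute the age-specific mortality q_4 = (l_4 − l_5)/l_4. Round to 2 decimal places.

0.75

q_4 = (l_4 − l_5) / l_4 = (0.08 − 0.02) / 0.08
     = 0.06 / 0.08 = 0.75 → 0.75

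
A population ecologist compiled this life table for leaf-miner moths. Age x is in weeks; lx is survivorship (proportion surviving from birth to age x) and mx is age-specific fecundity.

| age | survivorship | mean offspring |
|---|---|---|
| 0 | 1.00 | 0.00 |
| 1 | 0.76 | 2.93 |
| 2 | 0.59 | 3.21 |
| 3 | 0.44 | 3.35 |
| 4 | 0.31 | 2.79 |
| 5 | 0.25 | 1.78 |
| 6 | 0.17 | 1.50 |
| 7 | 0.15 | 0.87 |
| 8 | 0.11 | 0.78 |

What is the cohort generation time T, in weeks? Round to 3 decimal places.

2.610

lx·mx: 0, 2.2268, 1.8939, 1.474, 0.8649, 0.445, 0.255, 0.1305, 0.0858 → R0 = 7.3759
x·lx·mx: 0, 2.2268, 3.7878, 4.422, 3.4596, 2.225, 1.53, 0.9135, 0.6864 → Σ = 19.2511
T = 19.2511 / 7.3759 = 2.61… → 2.610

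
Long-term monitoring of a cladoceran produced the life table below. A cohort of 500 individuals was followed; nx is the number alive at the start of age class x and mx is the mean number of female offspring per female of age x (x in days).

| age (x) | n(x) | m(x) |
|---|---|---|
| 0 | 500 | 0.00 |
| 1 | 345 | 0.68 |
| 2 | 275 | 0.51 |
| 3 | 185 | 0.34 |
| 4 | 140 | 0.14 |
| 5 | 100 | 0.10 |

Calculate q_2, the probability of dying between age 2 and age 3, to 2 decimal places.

0.33

lx = nx/n0 = nx/500: 1, 0.69, 0.55, 0.37, 0.28, 0.2
q_2 = (l_2 − l_3) / l_2 = (0.55 − 0.37) / 0.55
     = 0.18 / 0.55 = 0.327273… → 0.33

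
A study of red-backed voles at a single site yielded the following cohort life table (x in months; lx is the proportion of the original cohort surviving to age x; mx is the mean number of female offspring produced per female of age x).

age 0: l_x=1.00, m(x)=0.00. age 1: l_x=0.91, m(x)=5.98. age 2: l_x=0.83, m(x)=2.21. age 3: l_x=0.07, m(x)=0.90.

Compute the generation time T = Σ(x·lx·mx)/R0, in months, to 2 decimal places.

1.27

lx·mx: 0, 5.4418, 1.8343, 0.063 → R0 = 7.3391
x·lx·mx: 0, 5.4418, 3.6686, 0.189 → Σ = 9.2994
T = 9.2994 / 7.3391 = 1.267104… → 1.27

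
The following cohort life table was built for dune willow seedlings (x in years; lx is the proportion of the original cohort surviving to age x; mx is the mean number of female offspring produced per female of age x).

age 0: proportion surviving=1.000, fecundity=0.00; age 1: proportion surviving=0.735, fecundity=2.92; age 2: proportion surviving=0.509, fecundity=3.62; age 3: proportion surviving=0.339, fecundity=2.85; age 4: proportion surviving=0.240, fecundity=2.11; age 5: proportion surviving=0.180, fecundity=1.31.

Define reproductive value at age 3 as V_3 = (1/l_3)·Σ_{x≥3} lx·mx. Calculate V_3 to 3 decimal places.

5.039

lx·mx for x ≥ 3: 0.96615, 0.5064, 0.2358 → sum = 1.70835
V_3 = 1.70835 / l_3 = 1.70835 / 0.339 = 5.039381… → 5.039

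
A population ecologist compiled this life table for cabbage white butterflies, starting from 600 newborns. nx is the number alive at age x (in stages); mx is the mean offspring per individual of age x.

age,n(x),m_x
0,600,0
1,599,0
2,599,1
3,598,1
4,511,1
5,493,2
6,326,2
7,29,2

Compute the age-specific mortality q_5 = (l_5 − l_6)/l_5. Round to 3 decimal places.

0.339

lx = nx/n0 = nx/600: 1, 0.99833…, 0.99833…, 0.99667…, 0.85167…, 0.82167…, 0.54333…, 0.04833…
q_5 = (l_5 − l_6) / l_5 = (0.821667… − 0.543333…) / 0.821667…
     = 0.278333… / 0.821667… = 0.338742… → 0.339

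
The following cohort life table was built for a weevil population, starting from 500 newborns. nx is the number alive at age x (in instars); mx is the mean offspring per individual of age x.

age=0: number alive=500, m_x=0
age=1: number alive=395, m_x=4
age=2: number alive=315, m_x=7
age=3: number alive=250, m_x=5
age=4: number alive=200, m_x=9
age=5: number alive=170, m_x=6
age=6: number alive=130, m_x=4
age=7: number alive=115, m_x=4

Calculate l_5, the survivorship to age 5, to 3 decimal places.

l_5 = n_5/n_0 = 170/500 = 0.34 → 0.340

0.340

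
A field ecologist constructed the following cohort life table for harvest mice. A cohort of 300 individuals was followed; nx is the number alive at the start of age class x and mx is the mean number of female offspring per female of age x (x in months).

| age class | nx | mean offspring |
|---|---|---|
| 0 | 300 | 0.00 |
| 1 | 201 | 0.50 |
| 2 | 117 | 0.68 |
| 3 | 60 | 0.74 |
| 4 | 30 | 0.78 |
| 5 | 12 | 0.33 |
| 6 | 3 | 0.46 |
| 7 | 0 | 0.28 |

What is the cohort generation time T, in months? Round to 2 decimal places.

2.03

lx = nx/n0 = nx/300: 1, 0.67, 0.39, 0.2, 0.1, 0.04, 0.01, 0
lx·mx: 0, 0.335, 0.2652, 0.148, 0.078, 0.0132, 0.0046, 0 → R0 = 0.844
x·lx·mx: 0, 0.335, 0.5304, 0.444, 0.312, 0.066, 0.0276, 0 → Σ = 1.715
T = 1.715 / 0.844 = 2.031991… → 2.03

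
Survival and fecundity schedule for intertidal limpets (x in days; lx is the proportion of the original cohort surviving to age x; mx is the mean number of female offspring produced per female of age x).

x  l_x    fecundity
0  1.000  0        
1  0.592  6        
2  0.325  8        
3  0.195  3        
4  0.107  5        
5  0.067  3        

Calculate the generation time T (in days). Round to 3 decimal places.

1.827

lx·mx: 0, 3.552, 2.6, 0.585, 0.535, 0.201 → R0 = 7.473
x·lx·mx: 0, 3.552, 5.2, 1.755, 2.14, 1.005 → Σ = 13.652
T = 13.652 / 7.473 = 1.826843… → 1.827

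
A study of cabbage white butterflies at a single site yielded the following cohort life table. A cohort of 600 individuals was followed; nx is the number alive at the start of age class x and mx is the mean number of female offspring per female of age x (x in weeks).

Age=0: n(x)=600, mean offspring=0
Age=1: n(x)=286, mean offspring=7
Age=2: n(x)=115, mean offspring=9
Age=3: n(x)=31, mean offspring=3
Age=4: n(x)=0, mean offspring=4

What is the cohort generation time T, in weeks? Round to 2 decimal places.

1.39

lx = nx/n0 = nx/600: 1, 0.47667…, 0.19167…, 0.05167…, 0
lx·mx: 0, 3.336667…, 1.725…, 0.155…, 0 → R0 = 5.216667…
x·lx·mx: 0, 3.336667…, 3.45…, 0.465…, 0 → Σ = 7.251667…
T = 7.251667… / 5.216667… = 1.390096… → 1.39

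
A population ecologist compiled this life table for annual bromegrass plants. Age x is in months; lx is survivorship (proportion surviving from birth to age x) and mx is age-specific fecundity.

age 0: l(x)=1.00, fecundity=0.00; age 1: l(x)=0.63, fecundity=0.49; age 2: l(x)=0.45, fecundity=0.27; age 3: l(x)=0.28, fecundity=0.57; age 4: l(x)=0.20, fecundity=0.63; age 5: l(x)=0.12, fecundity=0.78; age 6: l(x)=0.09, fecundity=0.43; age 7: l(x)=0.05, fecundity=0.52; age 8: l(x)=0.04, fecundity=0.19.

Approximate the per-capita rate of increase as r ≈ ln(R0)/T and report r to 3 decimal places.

R0 = Σ lx·mx = 0 + 0.3087 + 0.1215 + 0.1596 + 0.126 + 0.0936 + 0.0387 + 0.026 + 0.0076 = 0.8817
Σ x·lx·mx = 2.4775; T = 2.4775/0.8817 = 2.80991…
r ≈ ln(R0)/T = ln(0.8817)/2.80991… = -0.04481… → -0.045

-0.045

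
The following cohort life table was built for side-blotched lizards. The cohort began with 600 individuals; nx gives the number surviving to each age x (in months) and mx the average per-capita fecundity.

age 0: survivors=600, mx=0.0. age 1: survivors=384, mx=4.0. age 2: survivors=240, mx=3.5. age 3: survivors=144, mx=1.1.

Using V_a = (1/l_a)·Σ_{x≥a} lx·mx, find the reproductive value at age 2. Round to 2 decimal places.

4.16

lx = nx/n0 = nx/600: 1, 0.64, 0.4, 0.24
lx·mx for x ≥ 2: 1.4, 0.264 → sum = 1.664
V_2 = 1.664 / l_2 = 1.664 / 0.4 = 4.16 → 4.16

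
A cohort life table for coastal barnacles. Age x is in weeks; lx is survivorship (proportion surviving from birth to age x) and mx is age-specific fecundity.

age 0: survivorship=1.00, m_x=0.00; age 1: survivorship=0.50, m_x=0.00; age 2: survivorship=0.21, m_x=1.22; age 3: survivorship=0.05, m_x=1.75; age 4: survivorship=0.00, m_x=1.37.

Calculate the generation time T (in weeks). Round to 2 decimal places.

lx·mx: 0, 0, 0.2562, 0.0875, 0 → R0 = 0.3437
x·lx·mx: 0, 0, 0.5124, 0.2625, 0 → Σ = 0.7749
T = 0.7749 / 0.3437 = 2.254582… → 2.25

2.25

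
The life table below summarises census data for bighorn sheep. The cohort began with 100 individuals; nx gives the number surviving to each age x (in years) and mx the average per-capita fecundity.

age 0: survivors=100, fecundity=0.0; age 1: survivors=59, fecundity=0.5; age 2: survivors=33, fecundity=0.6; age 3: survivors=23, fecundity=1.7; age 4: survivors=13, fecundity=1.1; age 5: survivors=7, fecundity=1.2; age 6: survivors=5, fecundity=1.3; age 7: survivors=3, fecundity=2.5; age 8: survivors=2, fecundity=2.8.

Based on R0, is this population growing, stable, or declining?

growing

lx = nx/n0 = nx/100: 1, 0.59, 0.33, 0.23, 0.13, 0.07, 0.05, 0.03, 0.02
R0 = Σ lx·mx = 0 + 0.295 + 0.198 + 0.391 + 0.143 + 0.084 + 0.065 + 0.075 + 0.056 = 1.307
R0 > 1, so the population is growing.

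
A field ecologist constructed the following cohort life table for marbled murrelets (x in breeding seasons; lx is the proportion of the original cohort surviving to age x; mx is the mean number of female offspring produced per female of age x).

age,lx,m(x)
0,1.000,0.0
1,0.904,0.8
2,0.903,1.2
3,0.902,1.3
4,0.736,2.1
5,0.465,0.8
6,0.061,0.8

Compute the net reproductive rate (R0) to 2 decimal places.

lx·mx by age: 0, 0.7232, 1.0836, 1.1726, 1.5456, 0.372, 0.0488
R0 = Σ lx·mx = 4.9458 → 4.95

4.95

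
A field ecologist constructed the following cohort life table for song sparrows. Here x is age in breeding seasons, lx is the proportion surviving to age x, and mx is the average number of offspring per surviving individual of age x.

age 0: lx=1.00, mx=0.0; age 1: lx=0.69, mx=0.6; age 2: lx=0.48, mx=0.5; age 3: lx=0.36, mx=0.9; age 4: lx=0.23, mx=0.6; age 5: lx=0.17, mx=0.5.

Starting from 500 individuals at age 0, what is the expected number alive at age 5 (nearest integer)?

85

Expected survivors = N0 · l_5 = 500 × 0.17 = 85 → 85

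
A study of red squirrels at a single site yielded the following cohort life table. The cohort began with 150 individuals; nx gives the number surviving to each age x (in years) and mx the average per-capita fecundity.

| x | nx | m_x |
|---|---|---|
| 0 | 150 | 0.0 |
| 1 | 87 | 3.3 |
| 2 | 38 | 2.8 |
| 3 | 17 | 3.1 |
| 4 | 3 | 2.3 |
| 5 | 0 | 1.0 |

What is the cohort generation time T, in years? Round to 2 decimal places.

lx = nx/n0 = nx/150: 1, 0.58, 0.25333…, 0.11333…, 0.02, 0
lx·mx: 0, 1.914, 0.709333…, 0.351333…, 0.046, 0 → R0 = 3.020667…
x·lx·mx: 0, 1.914, 1.418667…, 1.054…, 0.184, 0 → Σ = 4.570667…
T = 4.570667… / 3.020667… = 1.513132… → 1.51

1.51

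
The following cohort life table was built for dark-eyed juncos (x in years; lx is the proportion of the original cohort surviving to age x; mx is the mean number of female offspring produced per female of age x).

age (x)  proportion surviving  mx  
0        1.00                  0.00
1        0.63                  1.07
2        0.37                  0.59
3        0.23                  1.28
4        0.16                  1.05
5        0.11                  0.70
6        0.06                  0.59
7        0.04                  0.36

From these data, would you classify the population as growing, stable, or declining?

growing

R0 = Σ lx·mx = 0 + 0.6741 + 0.2183 + 0.2944 + 0.168 + 0.077 + 0.0354 + 0.0144 = 1.4816
R0 > 1, so the population is growing.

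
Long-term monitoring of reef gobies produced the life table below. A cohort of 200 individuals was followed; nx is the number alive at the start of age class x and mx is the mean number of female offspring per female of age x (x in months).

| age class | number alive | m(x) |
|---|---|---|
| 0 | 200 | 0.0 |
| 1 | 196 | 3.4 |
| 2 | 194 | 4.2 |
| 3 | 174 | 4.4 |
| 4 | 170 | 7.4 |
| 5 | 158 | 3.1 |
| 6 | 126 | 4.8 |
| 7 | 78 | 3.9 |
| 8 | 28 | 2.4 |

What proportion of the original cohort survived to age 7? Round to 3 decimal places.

0.390

l_7 = n_7/n_0 = 78/200 = 0.39 → 0.390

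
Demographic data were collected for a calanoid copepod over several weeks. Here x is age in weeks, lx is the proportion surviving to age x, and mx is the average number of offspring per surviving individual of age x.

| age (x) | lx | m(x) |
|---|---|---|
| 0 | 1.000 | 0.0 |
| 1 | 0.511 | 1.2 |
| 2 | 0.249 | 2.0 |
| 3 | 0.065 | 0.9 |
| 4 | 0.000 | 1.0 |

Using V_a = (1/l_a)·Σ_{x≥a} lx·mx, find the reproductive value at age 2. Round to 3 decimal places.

lx·mx for x ≥ 2: 0.498, 0.0585, 0 → sum = 0.5565
V_2 = 0.5565 / l_2 = 0.5565 / 0.249 = 2.23494… → 2.235

2.235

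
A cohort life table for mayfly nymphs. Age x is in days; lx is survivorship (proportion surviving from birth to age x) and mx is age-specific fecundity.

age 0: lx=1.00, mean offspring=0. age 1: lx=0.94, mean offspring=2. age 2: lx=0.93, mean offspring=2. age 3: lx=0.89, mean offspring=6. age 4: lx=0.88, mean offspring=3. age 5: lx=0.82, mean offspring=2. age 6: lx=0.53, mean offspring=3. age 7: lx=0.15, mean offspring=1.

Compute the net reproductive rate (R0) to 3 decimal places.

lx·mx by age: 0, 1.88, 1.86, 5.34, 2.64, 1.64, 1.59, 0.15
R0 = Σ lx·mx = 15.1 → 15.100

15.100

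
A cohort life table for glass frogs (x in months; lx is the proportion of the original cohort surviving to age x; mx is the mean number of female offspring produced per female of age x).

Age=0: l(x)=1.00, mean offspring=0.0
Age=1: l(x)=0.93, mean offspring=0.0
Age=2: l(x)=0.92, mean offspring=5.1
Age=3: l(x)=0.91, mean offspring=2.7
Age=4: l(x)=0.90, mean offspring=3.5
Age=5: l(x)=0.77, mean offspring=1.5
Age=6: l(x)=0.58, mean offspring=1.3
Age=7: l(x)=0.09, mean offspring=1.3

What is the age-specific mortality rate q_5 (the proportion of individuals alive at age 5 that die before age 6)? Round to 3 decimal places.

0.247

q_5 = (l_5 − l_6) / l_5 = (0.77 − 0.58) / 0.77
     = 0.19 / 0.77 = 0.246753… → 0.247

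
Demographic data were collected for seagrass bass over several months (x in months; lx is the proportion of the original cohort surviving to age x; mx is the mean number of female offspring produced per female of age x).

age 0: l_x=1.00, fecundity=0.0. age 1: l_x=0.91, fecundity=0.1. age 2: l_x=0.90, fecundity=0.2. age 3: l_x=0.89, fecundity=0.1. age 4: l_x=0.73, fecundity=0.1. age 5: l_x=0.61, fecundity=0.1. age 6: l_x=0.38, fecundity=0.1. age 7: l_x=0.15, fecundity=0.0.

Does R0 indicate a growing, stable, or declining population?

declining

R0 = Σ lx·mx = 0 + 0.091 + 0.18 + 0.089 + 0.073 + 0.061 + 0.038 + 0 = 0.532
R0 < 1, so the population is declining.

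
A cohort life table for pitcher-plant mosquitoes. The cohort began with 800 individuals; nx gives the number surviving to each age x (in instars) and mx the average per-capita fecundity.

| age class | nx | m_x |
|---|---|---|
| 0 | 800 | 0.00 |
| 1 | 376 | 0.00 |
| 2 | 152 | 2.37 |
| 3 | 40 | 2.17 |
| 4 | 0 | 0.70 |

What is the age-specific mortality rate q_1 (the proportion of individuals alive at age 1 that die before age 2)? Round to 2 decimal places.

0.60

lx = nx/n0 = nx/800: 1, 0.47, 0.19, 0.05, 0
q_1 = (l_1 − l_2) / l_1 = (0.47 − 0.19) / 0.47
     = 0.28 / 0.47 = 0.595745… → 0.60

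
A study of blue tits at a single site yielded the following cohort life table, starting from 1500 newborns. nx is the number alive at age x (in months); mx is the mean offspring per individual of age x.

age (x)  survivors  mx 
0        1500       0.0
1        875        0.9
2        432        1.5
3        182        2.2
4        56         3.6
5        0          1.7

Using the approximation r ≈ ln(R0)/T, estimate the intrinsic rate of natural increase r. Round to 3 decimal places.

0.153

lx = nx/n0 = nx/1500: 1, 0.58333…, 0.288, 0.12133…, 0.03733…, 0
R0 = Σ lx·mx = 0 + 0.525… + 0.432 + 0.26693… + 0.1344… + 0 = 1.358333…
Σ x·lx·mx = 2.7274…; T = 2.7274…/1.358333… = 2.0079…
r ≈ ln(R0)/T = ln(1.358333…)/2.0079… = 0.15253… → 0.153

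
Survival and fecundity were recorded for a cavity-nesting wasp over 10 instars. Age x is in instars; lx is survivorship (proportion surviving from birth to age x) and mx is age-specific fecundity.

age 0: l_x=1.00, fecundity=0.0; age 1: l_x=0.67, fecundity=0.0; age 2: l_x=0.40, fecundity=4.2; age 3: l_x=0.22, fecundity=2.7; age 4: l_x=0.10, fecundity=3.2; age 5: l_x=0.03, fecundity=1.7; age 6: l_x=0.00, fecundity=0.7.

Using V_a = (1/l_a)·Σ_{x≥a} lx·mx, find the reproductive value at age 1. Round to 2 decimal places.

3.95

lx·mx for x ≥ 1: 0, 1.68, 0.594, 0.32, 0.051, 0 → sum = 2.645
V_1 = 2.645 / l_1 = 2.645 / 0.67 = 3.947761… → 3.95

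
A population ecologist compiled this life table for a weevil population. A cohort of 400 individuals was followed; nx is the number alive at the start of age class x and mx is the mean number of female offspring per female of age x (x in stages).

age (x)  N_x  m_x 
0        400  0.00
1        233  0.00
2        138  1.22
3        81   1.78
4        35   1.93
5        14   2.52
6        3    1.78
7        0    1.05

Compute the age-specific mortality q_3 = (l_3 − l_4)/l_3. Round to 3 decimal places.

0.568

lx = nx/n0 = nx/400: 1, 0.5825, 0.345, 0.2025, 0.0875, 0.035, 0.0075, 0
q_3 = (l_3 − l_4) / l_3 = (0.2025 − 0.0875) / 0.2025
     = 0.115 / 0.2025 = 0.567901… → 0.568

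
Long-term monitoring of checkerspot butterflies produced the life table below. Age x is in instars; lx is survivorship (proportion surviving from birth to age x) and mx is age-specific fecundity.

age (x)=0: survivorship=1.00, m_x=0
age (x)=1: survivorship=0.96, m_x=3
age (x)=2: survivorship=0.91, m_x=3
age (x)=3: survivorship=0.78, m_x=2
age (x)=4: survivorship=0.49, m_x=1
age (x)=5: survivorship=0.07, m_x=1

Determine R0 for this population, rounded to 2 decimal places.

7.73

lx·mx by age: 0, 2.88, 2.73, 1.56, 0.49, 0.07
R0 = Σ lx·mx = 7.73 → 7.73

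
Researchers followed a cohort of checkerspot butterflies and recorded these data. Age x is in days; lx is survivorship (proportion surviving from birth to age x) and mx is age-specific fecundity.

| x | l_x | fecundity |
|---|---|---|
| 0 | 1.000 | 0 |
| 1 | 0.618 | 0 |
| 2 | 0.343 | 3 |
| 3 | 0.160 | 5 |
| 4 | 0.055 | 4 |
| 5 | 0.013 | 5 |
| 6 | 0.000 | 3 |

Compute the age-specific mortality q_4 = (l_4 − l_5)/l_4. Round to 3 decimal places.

q_4 = (l_4 − l_5) / l_4 = (0.055 − 0.013) / 0.055
     = 0.042 / 0.055 = 0.763636… → 0.764

0.764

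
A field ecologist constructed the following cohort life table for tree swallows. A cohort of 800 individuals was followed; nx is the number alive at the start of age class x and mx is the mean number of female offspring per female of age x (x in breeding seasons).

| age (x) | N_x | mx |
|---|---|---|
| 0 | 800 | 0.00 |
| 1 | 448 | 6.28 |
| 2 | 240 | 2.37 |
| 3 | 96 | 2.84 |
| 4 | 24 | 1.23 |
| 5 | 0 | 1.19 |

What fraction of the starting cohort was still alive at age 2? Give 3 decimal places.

0.300

l_2 = n_2/n_0 = 240/800 = 0.3 → 0.300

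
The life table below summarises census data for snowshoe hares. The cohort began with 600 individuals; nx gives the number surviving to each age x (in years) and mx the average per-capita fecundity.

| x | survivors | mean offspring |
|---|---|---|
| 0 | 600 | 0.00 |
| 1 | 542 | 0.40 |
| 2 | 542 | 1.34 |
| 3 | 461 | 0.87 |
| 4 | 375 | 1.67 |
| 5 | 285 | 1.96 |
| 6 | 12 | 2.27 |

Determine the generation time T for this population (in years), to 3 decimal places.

3.260

lx = nx/n0 = nx/600: 1, 0.90333…, 0.90333…, 0.76833…, 0.625, 0.475, 0.02
lx·mx: 0, 0.361333…, 1.210467…, 0.66845…, 1.04375, 0.931, 0.0454 → R0 = 4.2604…
x·lx·mx: 0, 0.361333…, 2.420933…, 2.00535…, 4.175, 4.655, 0.2724 → Σ = 13.890017…
T = 13.890017… / 4.2604… = 3.260261… → 3.260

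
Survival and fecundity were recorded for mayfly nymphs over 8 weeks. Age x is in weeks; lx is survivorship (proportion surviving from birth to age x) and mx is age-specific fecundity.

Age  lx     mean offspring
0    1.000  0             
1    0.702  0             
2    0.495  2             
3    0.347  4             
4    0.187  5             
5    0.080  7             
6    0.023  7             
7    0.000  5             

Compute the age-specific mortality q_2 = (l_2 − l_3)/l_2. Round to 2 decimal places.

0.30

q_2 = (l_2 − l_3) / l_2 = (0.495 − 0.347) / 0.495
     = 0.148 / 0.495 = 0.29899… → 0.30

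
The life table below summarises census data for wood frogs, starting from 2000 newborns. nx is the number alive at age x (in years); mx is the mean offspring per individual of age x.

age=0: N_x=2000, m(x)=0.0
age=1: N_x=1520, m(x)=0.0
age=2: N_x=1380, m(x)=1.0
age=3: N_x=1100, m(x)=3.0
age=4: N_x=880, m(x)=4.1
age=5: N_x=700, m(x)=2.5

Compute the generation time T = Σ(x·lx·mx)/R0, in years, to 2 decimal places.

3.57

lx = nx/n0 = nx/2000: 1, 0.76, 0.69, 0.55, 0.44, 0.35
lx·mx: 0, 0, 0.69, 1.65, 1.804, 0.875 → R0 = 5.019
x·lx·mx: 0, 0, 1.38, 4.95, 7.216, 4.375 → Σ = 17.921
T = 17.921 / 5.019 = 3.570632… → 3.57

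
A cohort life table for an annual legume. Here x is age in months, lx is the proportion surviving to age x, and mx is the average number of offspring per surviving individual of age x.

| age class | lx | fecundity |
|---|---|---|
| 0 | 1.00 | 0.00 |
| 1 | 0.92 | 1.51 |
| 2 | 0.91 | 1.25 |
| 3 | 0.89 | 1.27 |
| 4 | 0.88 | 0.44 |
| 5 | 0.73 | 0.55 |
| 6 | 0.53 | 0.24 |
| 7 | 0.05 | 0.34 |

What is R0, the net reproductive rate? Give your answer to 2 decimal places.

lx·mx by age: 0, 1.3892, 1.1375, 1.1303, 0.3872, 0.4015, 0.1272, 0.017
R0 = Σ lx·mx = 4.5899 → 4.59

4.59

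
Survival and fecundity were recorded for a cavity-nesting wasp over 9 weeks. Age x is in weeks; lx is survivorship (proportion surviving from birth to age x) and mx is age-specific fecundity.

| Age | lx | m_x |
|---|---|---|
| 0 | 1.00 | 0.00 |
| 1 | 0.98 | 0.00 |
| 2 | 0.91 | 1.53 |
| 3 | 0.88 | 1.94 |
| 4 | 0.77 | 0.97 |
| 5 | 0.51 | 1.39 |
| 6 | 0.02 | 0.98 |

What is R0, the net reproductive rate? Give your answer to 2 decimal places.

lx·mx by age: 0, 0, 1.3923, 1.7072, 0.7469, 0.7089, 0.0196
R0 = Σ lx·mx = 4.5749 → 4.57

4.57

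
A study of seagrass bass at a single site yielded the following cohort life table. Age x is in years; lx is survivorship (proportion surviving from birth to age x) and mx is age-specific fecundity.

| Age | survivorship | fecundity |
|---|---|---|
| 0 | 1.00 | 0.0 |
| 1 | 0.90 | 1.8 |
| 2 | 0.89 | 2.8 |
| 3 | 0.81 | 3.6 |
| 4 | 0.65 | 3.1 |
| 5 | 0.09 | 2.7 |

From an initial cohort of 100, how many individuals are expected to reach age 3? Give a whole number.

81

Expected survivors = N0 · l_3 = 100 × 0.81 = 81 → 81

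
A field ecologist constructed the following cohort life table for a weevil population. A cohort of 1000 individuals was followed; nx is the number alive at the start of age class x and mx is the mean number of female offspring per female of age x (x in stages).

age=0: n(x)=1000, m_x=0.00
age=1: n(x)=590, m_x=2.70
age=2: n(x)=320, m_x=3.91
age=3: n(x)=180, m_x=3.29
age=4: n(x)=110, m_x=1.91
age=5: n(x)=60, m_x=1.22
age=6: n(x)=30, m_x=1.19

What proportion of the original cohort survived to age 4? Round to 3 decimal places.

0.110

l_4 = n_4/n_0 = 110/1000 = 0.11 → 0.110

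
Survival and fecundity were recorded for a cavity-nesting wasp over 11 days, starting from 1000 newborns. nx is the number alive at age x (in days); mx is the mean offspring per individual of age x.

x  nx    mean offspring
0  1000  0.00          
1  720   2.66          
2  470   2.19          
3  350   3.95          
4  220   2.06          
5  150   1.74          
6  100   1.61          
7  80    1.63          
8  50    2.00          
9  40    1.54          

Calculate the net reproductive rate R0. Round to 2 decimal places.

lx = nx/n0 = nx/1000: 1, 0.72, 0.47, 0.35, 0.22, 0.15, 0.1, 0.08, 0.05, 0.04
lx·mx by age: 0, 1.9152, 1.0293, 1.3825, 0.4532, 0.261, 0.161, 0.1304, 0.1, 0.0616
R0 = Σ lx·mx = 5.4942 → 5.49

5.49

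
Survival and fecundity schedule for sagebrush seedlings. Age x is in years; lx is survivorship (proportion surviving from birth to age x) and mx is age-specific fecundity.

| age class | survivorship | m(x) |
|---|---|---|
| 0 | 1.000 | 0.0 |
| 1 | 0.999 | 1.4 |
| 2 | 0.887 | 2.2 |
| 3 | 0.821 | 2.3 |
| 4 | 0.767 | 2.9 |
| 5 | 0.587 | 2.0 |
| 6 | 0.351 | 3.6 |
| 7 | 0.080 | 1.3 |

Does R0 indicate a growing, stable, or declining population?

R0 = Σ lx·mx = 0 + 1.3986 + 1.9514 + 1.8883 + 2.2243 + 1.174 + 1.2636 + 0.104 = 10.0042
R0 > 1, so the population is growing.

growing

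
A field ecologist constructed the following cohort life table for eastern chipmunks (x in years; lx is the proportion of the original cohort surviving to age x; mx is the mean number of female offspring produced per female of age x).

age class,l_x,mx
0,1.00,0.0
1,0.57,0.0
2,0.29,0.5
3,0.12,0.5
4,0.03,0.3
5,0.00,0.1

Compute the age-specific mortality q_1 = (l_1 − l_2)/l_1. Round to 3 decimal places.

0.491

q_1 = (l_1 − l_2) / l_1 = (0.57 − 0.29) / 0.57
     = 0.28 / 0.57 = 0.491228… → 0.491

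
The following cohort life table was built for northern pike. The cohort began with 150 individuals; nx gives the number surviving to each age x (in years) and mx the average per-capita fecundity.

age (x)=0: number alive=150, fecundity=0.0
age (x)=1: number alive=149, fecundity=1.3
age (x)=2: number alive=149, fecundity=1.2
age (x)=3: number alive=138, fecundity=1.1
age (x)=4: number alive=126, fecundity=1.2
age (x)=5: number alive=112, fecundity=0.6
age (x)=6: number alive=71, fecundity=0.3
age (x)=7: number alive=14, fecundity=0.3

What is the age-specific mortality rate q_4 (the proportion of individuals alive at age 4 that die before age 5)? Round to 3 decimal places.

lx = nx/n0 = nx/150: 1, 0.99333…, 0.99333…, 0.92, 0.84, 0.74667…, 0.47333…, 0.09333…
q_4 = (l_4 − l_5) / l_4 = (0.84 − 0.746667…) / 0.84
     = 0.093333… / 0.84 = 0.111111… → 0.111

0.111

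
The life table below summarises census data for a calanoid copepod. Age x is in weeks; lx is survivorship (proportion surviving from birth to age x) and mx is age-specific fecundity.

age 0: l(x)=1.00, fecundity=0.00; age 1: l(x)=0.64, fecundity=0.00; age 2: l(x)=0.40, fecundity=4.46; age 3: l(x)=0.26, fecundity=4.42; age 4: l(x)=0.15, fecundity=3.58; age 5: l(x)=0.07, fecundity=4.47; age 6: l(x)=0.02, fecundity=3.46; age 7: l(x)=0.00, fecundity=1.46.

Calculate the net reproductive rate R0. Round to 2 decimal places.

lx·mx by age: 0, 0, 1.784, 1.1492, 0.537, 0.3129, 0.0692, 0
R0 = Σ lx·mx = 3.8523 → 3.85

3.85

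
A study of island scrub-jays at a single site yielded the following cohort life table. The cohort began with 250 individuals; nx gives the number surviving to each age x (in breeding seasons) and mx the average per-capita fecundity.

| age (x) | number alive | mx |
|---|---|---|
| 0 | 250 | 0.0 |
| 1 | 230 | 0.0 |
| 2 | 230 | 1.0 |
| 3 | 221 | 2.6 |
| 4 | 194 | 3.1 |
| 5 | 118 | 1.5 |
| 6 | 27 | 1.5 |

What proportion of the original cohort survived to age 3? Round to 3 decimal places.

l_3 = n_3/n_0 = 221/250 = 0.884 → 0.884

0.884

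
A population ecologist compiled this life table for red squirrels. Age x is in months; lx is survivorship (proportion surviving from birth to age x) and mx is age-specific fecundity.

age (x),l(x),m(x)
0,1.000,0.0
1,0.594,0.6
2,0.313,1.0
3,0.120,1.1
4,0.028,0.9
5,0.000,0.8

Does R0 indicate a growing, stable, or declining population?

declining

R0 = Σ lx·mx = 0 + 0.3564 + 0.313 + 0.132 + 0.0252 + 0 = 0.8266
R0 < 1, so the population is declining.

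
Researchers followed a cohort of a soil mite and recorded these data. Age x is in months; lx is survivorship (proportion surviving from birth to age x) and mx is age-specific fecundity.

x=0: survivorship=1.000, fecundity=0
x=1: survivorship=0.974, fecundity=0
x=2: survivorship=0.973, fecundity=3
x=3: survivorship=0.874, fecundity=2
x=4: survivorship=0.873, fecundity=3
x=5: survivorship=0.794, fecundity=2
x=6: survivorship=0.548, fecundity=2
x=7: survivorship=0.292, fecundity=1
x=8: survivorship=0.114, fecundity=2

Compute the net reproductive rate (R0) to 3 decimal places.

lx·mx by age: 0, 0, 2.919, 1.748, 2.619, 1.588, 1.096, 0.292, 0.228
R0 = Σ lx·mx = 10.49 → 10.490

10.490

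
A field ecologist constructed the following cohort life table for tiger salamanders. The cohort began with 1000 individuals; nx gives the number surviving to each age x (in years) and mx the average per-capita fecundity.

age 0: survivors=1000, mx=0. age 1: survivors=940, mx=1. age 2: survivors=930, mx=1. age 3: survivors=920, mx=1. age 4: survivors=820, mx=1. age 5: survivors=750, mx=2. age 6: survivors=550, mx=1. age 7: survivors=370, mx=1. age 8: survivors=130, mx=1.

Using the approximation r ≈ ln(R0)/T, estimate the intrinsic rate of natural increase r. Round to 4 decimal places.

0.4813

lx = nx/n0 = nx/1000: 1, 0.94, 0.93, 0.92, 0.82, 0.75, 0.55, 0.37, 0.13
R0 = Σ lx·mx = 0 + 0.94 + 0.93 + 0.92 + 0.82 + 1.5 + 0.55 + 0.37 + 0.13 = 6.16
Σ x·lx·mx = 23.27; T = 23.27/6.16 = 3.7776…
r ≈ ln(R0)/T = ln(6.16)/3.7776… = 0.481279… → 0.4813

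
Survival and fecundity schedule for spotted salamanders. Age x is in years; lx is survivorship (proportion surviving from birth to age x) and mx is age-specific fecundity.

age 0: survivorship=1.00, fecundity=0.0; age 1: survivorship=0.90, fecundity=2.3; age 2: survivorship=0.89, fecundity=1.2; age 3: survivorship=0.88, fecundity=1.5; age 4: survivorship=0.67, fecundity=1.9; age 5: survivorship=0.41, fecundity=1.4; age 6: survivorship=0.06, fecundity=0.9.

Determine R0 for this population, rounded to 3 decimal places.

6.359

lx·mx by age: 0, 2.07, 1.068, 1.32, 1.273, 0.574, 0.054
R0 = Σ lx·mx = 6.359 → 6.359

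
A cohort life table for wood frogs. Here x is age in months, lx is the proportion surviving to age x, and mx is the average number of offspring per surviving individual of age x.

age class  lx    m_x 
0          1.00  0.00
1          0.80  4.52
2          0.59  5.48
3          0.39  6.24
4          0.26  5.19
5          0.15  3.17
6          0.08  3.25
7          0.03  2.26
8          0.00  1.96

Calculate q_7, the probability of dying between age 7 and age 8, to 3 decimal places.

1.000

q_7 = (l_7 − l_8) / l_7 = (0.03 − 0) / 0.03
     = 0.03 / 0.03 = 1 → 1.000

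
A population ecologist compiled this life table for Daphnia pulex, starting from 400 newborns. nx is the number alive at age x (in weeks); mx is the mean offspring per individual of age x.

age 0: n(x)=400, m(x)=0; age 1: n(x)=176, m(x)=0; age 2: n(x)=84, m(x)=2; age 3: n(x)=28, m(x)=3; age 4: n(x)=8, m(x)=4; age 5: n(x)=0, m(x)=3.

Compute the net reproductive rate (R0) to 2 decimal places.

0.71

lx = nx/n0 = nx/400: 1, 0.44, 0.21, 0.07, 0.02, 0
lx·mx by age: 0, 0, 0.42, 0.21, 0.08, 0
R0 = Σ lx·mx = 0.71 → 0.71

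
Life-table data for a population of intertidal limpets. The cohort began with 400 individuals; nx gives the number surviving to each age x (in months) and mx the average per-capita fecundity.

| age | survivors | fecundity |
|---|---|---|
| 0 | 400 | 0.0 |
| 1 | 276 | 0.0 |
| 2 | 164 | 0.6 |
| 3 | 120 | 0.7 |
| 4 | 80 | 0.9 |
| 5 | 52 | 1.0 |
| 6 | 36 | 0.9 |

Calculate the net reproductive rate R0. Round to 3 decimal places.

lx = nx/n0 = nx/400: 1, 0.69, 0.41, 0.3, 0.2, 0.13, 0.09
lx·mx by age: 0, 0, 0.246, 0.21, 0.18, 0.13, 0.081
R0 = Σ lx·mx = 0.847 → 0.847

0.847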